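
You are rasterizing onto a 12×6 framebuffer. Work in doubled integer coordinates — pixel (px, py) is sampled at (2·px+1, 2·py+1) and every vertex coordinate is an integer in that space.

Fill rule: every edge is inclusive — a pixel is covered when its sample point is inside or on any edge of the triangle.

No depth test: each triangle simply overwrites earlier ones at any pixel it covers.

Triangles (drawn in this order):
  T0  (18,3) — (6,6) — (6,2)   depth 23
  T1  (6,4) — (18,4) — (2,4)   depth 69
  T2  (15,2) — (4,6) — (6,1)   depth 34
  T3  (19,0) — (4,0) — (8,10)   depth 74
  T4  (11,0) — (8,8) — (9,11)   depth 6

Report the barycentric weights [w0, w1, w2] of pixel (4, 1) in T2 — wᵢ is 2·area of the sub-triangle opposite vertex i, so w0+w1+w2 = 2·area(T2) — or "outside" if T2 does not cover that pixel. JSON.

T0:
  2·area = 48
  edge (18, 3)→(6, 6): d=(-12,3) inclusive
  edge (6, 6)→(6, 2): d=(0,-4) inclusive
  edge (6, 2)→(18, 3): d=(12,1) inclusive
    (3,1)@(7, 3): e=[33,4,11] → #
    (4,1)@(9, 3): e=[27,12,9] → #
    (5,1)@(11, 3): e=[21,20,7] → #
    (6,1)@(13, 3): e=[15,28,5] → #
    (7,1)@(15, 3): e=[9,36,3] → #
    (8,1)@(17, 3): e=[3,44,1] → #
    (9,1)@(19, 3): e=[-3,52,-1] → ·
    (3,2)@(7, 5): e=[9,4,35] → #
    (5,2)@(11, 5): e=[-3,20,31] → ·
    (6,2)@(13, 5): e=[-9,28,29] → ·
    (7,2)@(15, 5): e=[-15,36,27] → ·
    (8,2)@(17, 5): e=[-21,44,25] → ·
  covered (8 px):
    · · · · · · · · · · · ·
    · · · # # # # # # · · ·
    · · · # # · · · · · · ·
    · · · · · · · · · · · ·
    · · · · · · · · · · · ·
    · · · · · · · · · · · ·
T1:
  degenerate (2·area = 0) — covers nothing
T2:
  2·area = 47
  edge (15, 2)→(4, 6): d=(-11,4) inclusive
  edge (4, 6)→(6, 1): d=(2,-5) inclusive
  edge (6, 1)→(15, 2): d=(9,1) inclusive
    (3,1)@(7, 3): e=[21,9,17] → #
    (4,1)@(9, 3): e=[13,19,15] → #
    (5,1)@(11, 3): e=[5,29,13] → #
    (6,1)@(13, 3): e=[-3,39,11] → ·
    (2,2)@(5, 5): e=[7,3,37] → #
    (3,2)@(7, 5): e=[-1,13,35] → ·
    (4,2)@(9, 5): e=[-9,23,33] → ·
    (5,2)@(11, 5): e=[-17,33,31] → ·
    (2,3)@(5, 7): e=[-15,7,55] → ·
  covered (4 px):
    · · · · · · · · · · · ·
    · · · # # # · · · · · ·
    · · # · · · · · · · · ·
    · · · · · · · · · · · ·
    · · · · · · · · · · · ·
    · · · · · · · · · · · ·
T3:
  2·area = 150  (B↔C swapped to make it positive)
  edge (19, 0)→(8, 10): d=(-11,10) inclusive
  edge (8, 10)→(4, 0): d=(-4,-10) inclusive
  edge (4, 0)→(19, 0): d=(15,0) inclusive
    (2,0)@(5, 1): e=[129,6,15] → #
    (3,0)@(7, 1): e=[109,26,15] → #
    (4,0)@(9, 1): e=[89,46,15] → #
    (5,0)@(11, 1): e=[69,66,15] → #
    (6,0)@(13, 1): e=[49,86,15] → #
    (7,0)@(15, 1): e=[29,106,15] → #
    (8,0)@(17, 1): e=[9,126,15] → #
    (9,0)@(19, 1): e=[-11,146,15] → ·
    (2,1)@(5, 3): e=[107,-2,45] → ·
    (3,1)@(7, 3): e=[87,18,45] → #
    (8,1)@(17, 3): e=[-13,118,45] → ·
    (3,2)@(7, 5): e=[65,10,75] → #
  covered (20 px):
    · · # # # # # # # · · ·
    · · · # # # # # · · · ·
    · · · # # # # · · · · ·
    · · · # # # · · · · · ·
    · · · · # · · · · · · ·
    · · · · · · · · · · · ·
T4:
  2·area = 17  (B↔C swapped to make it positive)
  edge (11, 0)→(9, 11): d=(-2,11) inclusive
  edge (9, 11)→(8, 8): d=(-1,-3) inclusive
  edge (8, 8)→(11, 0): d=(3,-8) inclusive
    (3,2)@(7, 5): e=[34,0,-17] → ·  [on edge]
    (4,3)@(9, 7): e=[8,4,5] → #
    (5,3)@(11, 7): e=[-14,10,21] → ·
    (4,4)@(9, 9): e=[4,2,11] → #
    (5,4)@(11, 9): e=[-18,8,27] → ·
    (4,5)@(9, 11): e=[0,0,17] → #  [on edge]
    (5,5)@(11, 11): e=[-22,6,33] → ·
  covered (3 px):
    · · · · · · · · · · · ·
    · · · · · · · · · · · ·
    · · · · · · · · · · · ·
    · · · · # · · · · · · ·
    · · · · # · · · · · · ·
    · · · · # · · · · · · ·

Answer: [19,15,13]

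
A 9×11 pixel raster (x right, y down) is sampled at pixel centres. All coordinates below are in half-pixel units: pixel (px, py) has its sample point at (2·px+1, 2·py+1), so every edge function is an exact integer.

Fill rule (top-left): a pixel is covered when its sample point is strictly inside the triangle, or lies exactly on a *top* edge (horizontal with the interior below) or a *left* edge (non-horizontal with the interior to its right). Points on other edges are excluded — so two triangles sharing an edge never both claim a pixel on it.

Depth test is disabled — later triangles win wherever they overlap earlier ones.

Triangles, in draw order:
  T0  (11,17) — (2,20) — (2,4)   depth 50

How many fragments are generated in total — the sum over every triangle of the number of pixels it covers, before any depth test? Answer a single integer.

T0:
  2·area = 144
  edge (11, 17)→(2, 20): d=(-9,3) right/bottom  bias=-1
  edge (2, 20)→(2, 4): d=(0,-16) top-left  bias=+0
  edge (2, 4)→(11, 17): d=(9,13) right/bottom  bias=-1
    (1,3)@(3, 7): e=[114,16,14] → █
    (2,3)@(5, 7): e=[108,48,-12] → ·
    (1,4)@(3, 9): e=[96,16,32] → █
    (2,4)@(5, 9): e=[90,48,6] → █
    (3,4)@(7, 9): e=[84,80,-20] → ·
    (1,5)@(3, 11): e=[78,16,50] → █
    (3,5)@(7, 11): e=[66,80,-2] → ·
    (1,6)@(3, 13): e=[60,16,68] → █
    (3,6)@(7, 13): e=[48,80,16] → █
    (4,6)@(9, 13): e=[42,112,-10] → ·
    (1,7)@(3, 15): e=[42,16,86] → █
    (4,7)@(9, 15): e=[24,112,8] → █
    (8,7)@(17, 15): e=[0,240,-96] → ·  [on edge]
    (5,8)@(11, 17): e=[0,144,0] → ·  [on edge]
    (2,9)@(5, 19): e=[0,48,96] → ·  [on edge]
  covered (17 px):
    · · · · · · · · ·
    · · · · · · · · ·
    · · · · · · · · ·
    · █ · · · · · · ·
    · █ █ · · · · · ·
    · █ █ · · · · · ·
    · █ █ █ · · · · ·
    · █ █ █ █ · · · ·
    · █ █ █ █ · · · ·
    · █ · · · · · · ·
    · · · · · · · · ·

Result: 17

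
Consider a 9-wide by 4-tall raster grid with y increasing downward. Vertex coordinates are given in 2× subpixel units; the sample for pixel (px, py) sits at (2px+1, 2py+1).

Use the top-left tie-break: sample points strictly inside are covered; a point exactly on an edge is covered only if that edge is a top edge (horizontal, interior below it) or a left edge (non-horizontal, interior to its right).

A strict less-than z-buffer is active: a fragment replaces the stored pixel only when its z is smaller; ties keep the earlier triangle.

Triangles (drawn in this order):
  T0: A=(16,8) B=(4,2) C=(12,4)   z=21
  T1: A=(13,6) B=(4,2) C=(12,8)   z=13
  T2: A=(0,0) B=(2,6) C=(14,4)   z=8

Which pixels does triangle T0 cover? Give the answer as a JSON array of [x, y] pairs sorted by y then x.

T0:
  2·area = 24
  edge (16, 8)→(4, 2): d=(-12,-6) top-left  bias=+0
  edge (4, 2)→(12, 4): d=(8,2) right/bottom  bias=-1
  edge (12, 4)→(16, 8): d=(4,4) right/bottom  bias=-1
    (4,0)@(9, 1): e=[42,-18,0] → .  [on edge]
    (3,1)@(7, 3): e=[6,2,16] → X
    (4,1)@(9, 3): e=[18,-2,8] → .
    (5,1)@(11, 3): e=[30,-6,0] → .  [on edge]
    (3,2)@(7, 5): e=[-18,18,24] → .
    (5,2)@(11, 5): e=[6,10,8] → X
    (6,2)@(13, 5): e=[18,6,0] → .  [on edge]
    (5,3)@(11, 7): e=[-18,26,16] → .
    (7,3)@(15, 7): e=[6,18,0] → .  [on edge]
  covered (2 px):
    . . . . . . . . .
    . . . X . . . . .
    . . . . . X . . .
    . . . . . . . . .
T1:
  2·area = 22  (B↔C swapped to make it positive)
  edge (13, 6)→(12, 8): d=(-1,2) right/bottom  bias=-1
  edge (12, 8)→(4, 2): d=(-8,-6) top-left  bias=+0
  edge (4, 2)→(13, 6): d=(9,4) right/bottom  bias=-1
    (4,2)@(9, 5): e=[9,6,7] → X
    (5,2)@(11, 5): e=[5,18,-1] → .
    (4,3)@(9, 7): e=[7,-10,25] → .
    (5,3)@(11, 7): e=[3,2,17] → X
    (6,3)@(13, 7): e=[-1,14,9] → .
  covered (2 px):
    . . . . . . . . .
    . . . . . . . . .
    . . . . X . . . .
    . . . . . X . . .
T2:
  2·area = 76  (B↔C swapped to make it positive)
  edge (0, 0)→(14, 4): d=(14,4) right/bottom  bias=-1
  edge (14, 4)→(2, 6): d=(-12,2) right/bottom  bias=-1
  edge (2, 6)→(0, 0): d=(-2,-6) top-left  bias=+0
    (0,0)@(1, 1): e=[10,62,4] → X
    (1,0)@(3, 1): e=[2,58,16] → X
    (2,0)@(5, 1): e=[-6,54,28] → .
    (0,1)@(1, 3): e=[38,38,0] → X  [on edge]
    (2,1)@(5, 3): e=[22,30,24] → X
    (3,1)@(7, 3): e=[14,26,36] → X
    (4,1)@(9, 3): e=[6,22,48] → X
    (5,1)@(11, 3): e=[-2,18,60] → .
    (0,2)@(1, 5): e=[66,14,-4] → .
    (1,2)@(3, 5): e=[58,10,8] → X
    (4,2)@(9, 5): e=[34,-2,44] → .
    (1,3)@(3, 7): e=[86,-14,4] → .
  covered (10 px):
    X X . . . . . . .
    X X X X X . . . .
    . X X X . . . . .
    . . . . . . . . .

Answer: [[3,1],[5,2]]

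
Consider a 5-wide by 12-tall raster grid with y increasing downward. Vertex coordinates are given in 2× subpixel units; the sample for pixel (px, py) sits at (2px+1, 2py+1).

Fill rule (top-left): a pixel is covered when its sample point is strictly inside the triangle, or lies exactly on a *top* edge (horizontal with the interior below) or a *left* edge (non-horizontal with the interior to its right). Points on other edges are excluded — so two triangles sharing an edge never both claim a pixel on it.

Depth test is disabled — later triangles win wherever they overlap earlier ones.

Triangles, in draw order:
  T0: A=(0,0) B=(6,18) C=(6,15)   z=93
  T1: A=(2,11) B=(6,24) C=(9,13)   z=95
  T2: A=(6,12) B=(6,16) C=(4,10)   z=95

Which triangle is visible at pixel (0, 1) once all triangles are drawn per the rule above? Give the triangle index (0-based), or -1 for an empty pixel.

T0:
  2·area = 18  (B↔C swapped to make it positive)
  edge (0, 0)→(6, 15): d=(6,15) right/bottom  bias=-1
  edge (6, 15)→(6, 18): d=(0,3) right/bottom  bias=-1
  edge (6, 18)→(0, 0): d=(-6,-18) top-left  bias=+0
    (0,1)@(1, 3): e=[3,15,0] → #  [on edge]
    (1,1)@(3, 3): e=[-27,9,36] → ·
    (0,2)@(1, 5): e=[15,15,-12] → ·
    (1,4)@(3, 9): e=[9,9,0] → #  [on edge]
    (2,4)@(5, 9): e=[-21,3,36] → ·
    (1,5)@(3, 11): e=[21,9,-12] → ·
    (2,6)@(5, 13): e=[3,3,12] → #
    (3,6)@(7, 13): e=[-27,-3,48] → ·
    (2,7)@(5, 15): e=[15,3,0] → #  [on edge]
    (3,7)@(7, 15): e=[-15,-3,36] → ·
    (2,8)@(5, 17): e=[27,3,-12] → ·
    (3,10)@(7, 21): e=[21,-3,0] → ·  [on edge]
  covered (4 px):
    · · · · ·
    # · · · ·
    · · · · ·
    · · · · ·
    · # · · ·
    · · · · ·
    · · # · ·
    · · # · ·
    · · · · ·
    · · · · ·
    · · · · ·
    · · · · ·
T1:
  2·area = 83  (B↔C swapped to make it positive)
  edge (2, 11)→(9, 13): d=(7,2) right/bottom  bias=-1
  edge (9, 13)→(6, 24): d=(-3,11) right/bottom  bias=-1
  edge (6, 24)→(2, 11): d=(-4,-13) top-left  bias=+0
    (1,6)@(3, 13): e=[12,66,5] → #
    (2,6)@(5, 13): e=[8,44,31] → #
    (3,6)@(7, 13): e=[4,22,57] → #
    (4,6)@(9, 13): e=[0,0,83] → ·  [on edge]
    (1,7)@(3, 15): e=[26,60,-3] → ·
    (2,7)@(5, 15): e=[22,38,23] → #
    (4,7)@(9, 15): e=[14,-6,75] → ·
    (2,8)@(5, 17): e=[36,32,15] → #
    (4,8)@(9, 17): e=[28,-12,67] → ·
    (2,9)@(5, 19): e=[50,26,7] → #
    (4,9)@(9, 19): e=[42,-18,59] → ·
    (2,10)@(5, 21): e=[64,20,-1] → ·
  covered (9 px):
    · · · · ·
    · · · · ·
    · · · · ·
    · · · · ·
    · · · · ·
    · · · · ·
    · # # # ·
    · · # # ·
    · · # # ·
    · · # # ·
    · · · · ·
    · · · · ·
T2:
  2·area = 8
  edge (6, 12)→(6, 16): d=(0,4) right/bottom  bias=-1
  edge (6, 16)→(4, 10): d=(-2,-6) top-left  bias=+0
  edge (4, 10)→(6, 12): d=(2,2) right/bottom  bias=-1
    (0,0)@(1, 1): e=[20,0,-12] → ·  [on edge]
    (0,3)@(1, 7): e=[20,-12,0] → ·  [on edge]
    (1,3)@(3, 7): e=[12,0,-4] → ·  [on edge]
    (1,4)@(3, 9): e=[12,-4,0] → ·  [on edge]
    (2,5)@(5, 11): e=[4,4,0] → ·  [on edge]
    (2,6)@(5, 13): e=[4,0,4] → #  [on edge]
    (3,6)@(7, 13): e=[-4,12,0] → ·  [on edge]
    (2,7)@(5, 15): e=[4,-4,8] → ·
    (4,7)@(9, 15): e=[-12,20,0] → ·  [on edge]
    (3,9)@(7, 19): e=[-4,0,12] → ·  [on edge]
  covered (1 px):
    · · · · ·
    · · · · ·
    · · · · ·
    · · · · ·
    · · · · ·
    · · · · ·
    · · # · ·
    · · · · ·
    · · · · ·
    · · · · ·
    · · · · ·
    · · · · ·

Z-buffer (winner per pixel, '.' = empty):
  . . . . .
  0 . . . .
  . . . . .
  . . . . .
  . 0 . . .
  . . . . .
  . 1 2 1 .
  . . 1 1 .
  . . 1 1 .
  . . 1 1 .
  . . . . .
  . . . . .

Result: 0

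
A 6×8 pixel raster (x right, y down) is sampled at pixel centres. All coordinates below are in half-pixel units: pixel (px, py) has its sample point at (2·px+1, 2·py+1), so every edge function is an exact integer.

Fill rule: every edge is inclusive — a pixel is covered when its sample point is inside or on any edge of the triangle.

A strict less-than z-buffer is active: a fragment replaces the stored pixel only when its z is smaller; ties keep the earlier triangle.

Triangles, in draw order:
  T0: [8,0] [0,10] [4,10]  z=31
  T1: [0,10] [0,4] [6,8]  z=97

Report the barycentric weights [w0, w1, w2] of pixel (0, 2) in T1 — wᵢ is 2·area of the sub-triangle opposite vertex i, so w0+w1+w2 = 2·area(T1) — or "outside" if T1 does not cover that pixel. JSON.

T0:
  2·area = 40  (B↔C swapped to make it positive)
  edge (8, 0)→(4, 10): d=(-4,10) inclusive
  edge (4, 10)→(0, 10): d=(-4,0) inclusive
  edge (0, 10)→(8, 0): d=(8,-10) inclusive
    (2,2)@(5, 5): e=[10,20,10] → #
    (3,2)@(7, 5): e=[-10,20,30] → ·
    (1,3)@(3, 7): e=[22,12,6] → #
    (3,3)@(7, 7): e=[-18,12,46] → ·
    (0,4)@(1, 9): e=[34,4,2] → #
    (2,4)@(5, 9): e=[-6,4,42] → ·
    (0,5)@(1, 11): e=[26,-4,18] → ·
    (1,5)@(3, 11): e=[6,-4,38] → ·
  covered (5 px):
    · · · · · ·
    · · · · · ·
    · · # · · ·
    · # # · · ·
    # # · · · ·
    · · · · · ·
    · · · · · ·
    · · · · · ·
T1:
  2·area = 36
  edge (0, 10)→(0, 4): d=(0,-6) inclusive
  edge (0, 4)→(6, 8): d=(6,4) inclusive
  edge (6, 8)→(0, 10): d=(-6,2) inclusive
    (0,2)@(1, 5): e=[6,2,28] → #
    (1,2)@(3, 5): e=[18,-6,24] → ·
    (0,3)@(1, 7): e=[6,14,16] → #
    (1,3)@(3, 7): e=[18,6,12] → #
    (2,3)@(5, 7): e=[30,-2,8] → ·
    (4,3)@(9, 7): e=[54,-18,0] → ·  [on edge]
    (0,4)@(1, 9): e=[6,26,4] → #
    (1,4)@(3, 9): e=[18,18,0] → #  [on edge]
    (2,4)@(5, 9): e=[30,10,-4] → ·
    (0,5)@(1, 11): e=[6,38,-8] → ·
    (1,5)@(3, 11): e=[18,30,-12] → ·
  covered (5 px):
    · · · · · ·
    · · · · · ·
    # · · · · ·
    # # · · · ·
    # # · · · ·
    · · · · · ·
    · · · · · ·
    · · · · · ·

Result: [2,28,6]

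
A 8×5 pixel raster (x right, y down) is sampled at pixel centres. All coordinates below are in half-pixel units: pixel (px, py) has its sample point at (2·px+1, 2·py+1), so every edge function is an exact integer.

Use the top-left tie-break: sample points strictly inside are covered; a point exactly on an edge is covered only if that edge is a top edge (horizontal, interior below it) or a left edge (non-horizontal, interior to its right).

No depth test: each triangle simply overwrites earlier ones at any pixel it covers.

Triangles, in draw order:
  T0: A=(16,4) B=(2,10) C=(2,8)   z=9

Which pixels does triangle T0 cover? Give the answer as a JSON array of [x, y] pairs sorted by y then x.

T0:
  2·area = 28
  edge (16, 4)→(2, 10): d=(-14,6) right/bottom  bias=-1
  edge (2, 10)→(2, 8): d=(0,-2) top-left  bias=+0
  edge (2, 8)→(16, 4): d=(14,-4) top-left  bias=+0
    (6,2)@(13, 5): e=[4,22,2] → X
    (7,2)@(15, 5): e=[-8,26,10] → .
    (3,3)@(7, 7): e=[12,10,6] → X
    (4,3)@(9, 7): e=[0,14,14] → .  [on edge]
    (6,3)@(13, 7): e=[-24,22,30] → .
    (1,4)@(3, 9): e=[8,2,18] → X
    (2,4)@(5, 9): e=[-4,6,26] → .
    (3,4)@(7, 9): e=[-16,10,34] → .
  covered (3 px):
    . . . . . . . .
    . . . . . . . .
    . . . . . . X .
    . . . X . . . .
    . X . . . . . .

Final: [[6,2],[3,3],[1,4]]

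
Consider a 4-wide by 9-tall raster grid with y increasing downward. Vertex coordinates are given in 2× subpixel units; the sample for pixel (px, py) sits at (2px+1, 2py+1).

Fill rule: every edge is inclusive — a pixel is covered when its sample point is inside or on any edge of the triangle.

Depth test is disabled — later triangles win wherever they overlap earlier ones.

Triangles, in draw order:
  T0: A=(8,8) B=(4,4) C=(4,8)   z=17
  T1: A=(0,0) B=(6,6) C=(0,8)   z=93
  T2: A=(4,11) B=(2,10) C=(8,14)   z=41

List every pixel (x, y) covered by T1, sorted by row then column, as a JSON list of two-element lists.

T0:
  2·area = 16  (B↔C swapped to make it positive)
  edge (8, 8)→(4, 8): d=(-4,0) inclusive
  edge (4, 8)→(4, 4): d=(0,-4) inclusive
  edge (4, 4)→(8, 8): d=(4,4) inclusive
    (0,0)@(1, 1): e=[28,-12,0] → ·  [on edge]
    (1,1)@(3, 3): e=[20,-4,0] → ·  [on edge]
    (2,2)@(5, 5): e=[12,4,0] → █  [on edge]
    (3,2)@(7, 5): e=[12,12,-8] → ·
    (2,3)@(5, 7): e=[4,4,8] → █
    (3,3)@(7, 7): e=[4,12,0] → █  [on edge]
    (2,4)@(5, 9): e=[-4,4,16] → ·
    (3,4)@(7, 9): e=[-4,12,8] → ·
  covered (3 px):
    · · · ·
    · · · ·
    · · █ ·
    · · █ █
    · · · ·
    · · · ·
    · · · ·
    · · · ·
    · · · ·
T1:
  2·area = 48
  edge (0, 0)→(6, 6): d=(6,6) inclusive
  edge (6, 6)→(0, 8): d=(-6,2) inclusive
  edge (0, 8)→(0, 0): d=(0,-8) inclusive
    (0,0)@(1, 1): e=[0,40,8] → █  [on edge]
    (1,0)@(3, 1): e=[-12,36,24] → ·
    (0,1)@(1, 3): e=[12,28,8] → █
    (1,1)@(3, 3): e=[0,24,24] → █  [on edge]
    (2,1)@(5, 3): e=[-12,20,40] → ·
    (0,2)@(1, 5): e=[24,16,8] → █
    (2,2)@(5, 5): e=[0,8,40] → █  [on edge]
    (3,2)@(7, 5): e=[-12,4,56] → ·
    (0,3)@(1, 7): e=[36,4,8] → █
    (1,3)@(3, 7): e=[24,0,24] → █  [on edge]
    (2,3)@(5, 7): e=[12,-4,40] → ·
    (3,3)@(7, 7): e=[0,-8,56] → ·  [on edge]
  covered (8 px):
    █ · · ·
    █ █ · ·
    █ █ █ ·
    █ █ · ·
    · · · ·
    · · · ·
    · · · ·
    · · · ·
    · · · ·
T2:
  2·area = 2  (B↔C swapped to make it positive)
  edge (4, 11)→(8, 14): d=(4,3) inclusive
  edge (8, 14)→(2, 10): d=(-6,-4) inclusive
  edge (2, 10)→(4, 11): d=(2,1) inclusive
  covered (0 px):
    · · · ·
    · · · ·
    · · · ·
    · · · ·
    · · · ·
    · · · ·
    · · · ·
    · · · ·
    · · · ·

Answer: [[0,0],[0,1],[1,1],[0,2],[1,2],[2,2],[0,3],[1,3]]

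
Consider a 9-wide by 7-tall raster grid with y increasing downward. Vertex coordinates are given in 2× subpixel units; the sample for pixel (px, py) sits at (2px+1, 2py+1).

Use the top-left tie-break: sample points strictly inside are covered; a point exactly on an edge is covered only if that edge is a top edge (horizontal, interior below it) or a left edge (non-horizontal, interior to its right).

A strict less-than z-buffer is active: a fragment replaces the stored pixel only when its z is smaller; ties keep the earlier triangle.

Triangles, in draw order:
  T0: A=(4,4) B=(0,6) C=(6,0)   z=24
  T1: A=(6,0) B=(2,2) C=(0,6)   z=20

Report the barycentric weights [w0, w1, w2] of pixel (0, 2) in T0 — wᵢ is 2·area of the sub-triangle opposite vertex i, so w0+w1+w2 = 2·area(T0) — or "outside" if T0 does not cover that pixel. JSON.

T0:
  2·area = 12
  edge (4, 4)→(0, 6): d=(-4,2) right/bottom  bias=-1
  edge (0, 6)→(6, 0): d=(6,-6) top-left  bias=+0
  edge (6, 0)→(4, 4): d=(-2,4) right/bottom  bias=-1
    (2,0)@(5, 1): e=[10,0,2] → █  [on edge]
    (3,0)@(7, 1): e=[6,12,-6] → ·
    (1,1)@(3, 3): e=[6,0,6] → █  [on edge]
    (2,1)@(5, 3): e=[2,12,-2] → ·
    (0,2)@(1, 5): e=[2,0,10] → █  [on edge]
    (1,2)@(3, 5): e=[-2,12,2] → ·
    (0,3)@(1, 7): e=[-6,12,6] → ·
  covered (3 px):
    · · █ · · · · · ·
    · █ · · · · · · ·
    █ · · · · · · · ·
    · · · · · · · · ·
    · · · · · · · · ·
    · · · · · · · · ·
    · · · · · · · · ·
T1:
  2·area = 12  (B↔C swapped to make it positive)
  edge (6, 0)→(0, 6): d=(-6,6) right/bottom  bias=-1
  edge (0, 6)→(2, 2): d=(2,-4) top-left  bias=+0
  edge (2, 2)→(6, 0): d=(4,-2) top-left  bias=+0
    (2,0)@(5, 1): e=[0,10,2] → ·  [on edge]
    (1,1)@(3, 3): e=[0,6,6] → ·  [on edge]
    (0,2)@(1, 5): e=[0,2,10] → ·  [on edge]
  covered (0 px):
    · · · · · · · · ·
    · · · · · · · · ·
    · · · · · · · · ·
    · · · · · · · · ·
    · · · · · · · · ·
    · · · · · · · · ·
    · · · · · · · · ·

Final: [0,10,2]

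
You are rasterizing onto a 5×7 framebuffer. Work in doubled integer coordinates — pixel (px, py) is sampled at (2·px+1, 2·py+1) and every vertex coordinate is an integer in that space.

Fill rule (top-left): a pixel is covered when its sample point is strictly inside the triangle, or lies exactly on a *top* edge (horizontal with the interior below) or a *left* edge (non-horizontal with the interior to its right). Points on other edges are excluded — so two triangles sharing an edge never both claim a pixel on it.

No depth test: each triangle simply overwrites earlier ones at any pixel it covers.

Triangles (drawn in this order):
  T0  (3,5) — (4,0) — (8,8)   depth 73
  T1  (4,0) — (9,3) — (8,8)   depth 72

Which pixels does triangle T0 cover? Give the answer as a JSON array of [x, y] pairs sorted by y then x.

T0:
  2·area = 28
  edge (3, 5)→(4, 0): d=(1,-5) top-left  bias=+0
  edge (4, 0)→(8, 8): d=(4,8) right/bottom  bias=-1
  edge (8, 8)→(3, 5): d=(-5,-3) top-left  bias=+0
    (2,1)@(5, 3): e=[8,4,16] → X
    (3,1)@(7, 3): e=[18,-12,22] → .
    (1,2)@(3, 5): e=[0,28,0] → X  [on edge]
    (3,2)@(7, 5): e=[20,-4,12] → .
    (1,3)@(3, 7): e=[2,36,-10] → .
    (2,3)@(5, 7): e=[12,20,-4] → .
    (3,3)@(7, 7): e=[22,4,2] → X
    (4,3)@(9, 7): e=[32,-12,8] → .
    (3,4)@(7, 9): e=[24,12,-8] → .
  covered (4 px):
    . . . . .
    . . X . .
    . X X . .
    . . . X .
    . . . . .
    . . . . .
    . . . . .
T1:
  2·area = 28
  edge (4, 0)→(9, 3): d=(5,3) right/bottom  bias=-1
  edge (9, 3)→(8, 8): d=(-1,5) right/bottom  bias=-1
  edge (8, 8)→(4, 0): d=(-4,-8) top-left  bias=+0
    (2,0)@(5, 1): e=[2,22,4] → X
    (3,0)@(7, 1): e=[-4,12,20] → .
    (2,1)@(5, 3): e=[12,20,-4] → .
    (3,1)@(7, 3): e=[6,10,12] → X
    (4,1)@(9, 3): e=[0,0,28] → .  [on edge]
    (3,2)@(7, 5): e=[16,8,4] → X
    (4,2)@(9, 5): e=[10,-2,20] → .
    (3,3)@(7, 7): e=[26,6,-4] → .
    (3,6)@(7, 13): e=[56,0,-28] → .  [on edge]
  covered (3 px):
    . . X . .
    . . . X .
    . . . X .
    . . . . .
    . . . . .
    . . . . .
    . . . . .

Answer: [[2,1],[1,2],[2,2],[3,3]]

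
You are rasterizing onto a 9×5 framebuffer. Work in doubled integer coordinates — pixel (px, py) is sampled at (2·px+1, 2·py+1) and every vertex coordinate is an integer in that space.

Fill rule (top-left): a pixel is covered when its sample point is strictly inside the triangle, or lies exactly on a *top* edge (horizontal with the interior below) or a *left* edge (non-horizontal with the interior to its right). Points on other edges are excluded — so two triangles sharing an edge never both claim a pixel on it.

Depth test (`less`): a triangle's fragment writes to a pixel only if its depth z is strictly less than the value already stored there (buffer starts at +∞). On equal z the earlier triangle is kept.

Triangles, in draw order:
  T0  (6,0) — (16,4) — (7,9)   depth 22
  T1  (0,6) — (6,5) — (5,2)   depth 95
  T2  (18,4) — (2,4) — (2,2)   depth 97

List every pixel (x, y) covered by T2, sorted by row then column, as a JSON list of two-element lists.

T0:
  2·area = 86
  edge (6, 0)→(16, 4): d=(10,4) right/bottom  bias=-1
  edge (16, 4)→(7, 9): d=(-9,5) right/bottom  bias=-1
  edge (7, 9)→(6, 0): d=(-1,-9) top-left  bias=+0
    (3,0)@(7, 1): e=[6,72,8] → █
    (4,0)@(9, 1): e=[-2,62,26] → ·
    (3,1)@(7, 3): e=[26,54,6] → █
    (4,1)@(9, 3): e=[18,44,24] → █
    (5,1)@(11, 3): e=[10,34,42] → █
    (6,1)@(13, 3): e=[2,24,60] → █
    (7,1)@(15, 3): e=[-6,14,78] → ·
    (3,2)@(7, 5): e=[46,36,4] → █
    (7,2)@(15, 5): e=[14,-4,76] → ·
    (3,3)@(7, 7): e=[66,18,2] → █
    (5,3)@(11, 7): e=[50,-2,38] → ·
    (6,3)@(13, 7): e=[42,-12,56] → ·
    (3,4)@(7, 9): e=[86,0,0] → ·  [on edge]
  covered (11 px):
    · · · █ · · · · ·
    · · · █ █ █ █ · ·
    · · · █ █ █ █ · ·
    · · · █ █ · · · ·
    · · · · · · · · ·
T1:
  2·area = 19  (B↔C swapped to make it positive)
  edge (0, 6)→(5, 2): d=(5,-4) top-left  bias=+0
  edge (5, 2)→(6, 5): d=(1,3) right/bottom  bias=-1
  edge (6, 5)→(0, 6): d=(-6,1) right/bottom  bias=-1
    (2,1)@(5, 3): e=[5,1,13] → █
    (3,1)@(7, 3): e=[13,-5,11] → ·
    (1,2)@(3, 5): e=[7,9,3] → █
    (3,2)@(7, 5): e=[23,-3,-1] → ·
    (1,3)@(3, 7): e=[17,11,-9] → ·
    (2,3)@(5, 7): e=[25,5,-11] → ·
  covered (3 px):
    · · · · · · · · ·
    · · █ · · · · · ·
    · █ █ · · · · · ·
    · · · · · · · · ·
    · · · · · · · · ·
T2:
  2·area = 32
  edge (18, 4)→(2, 4): d=(-16,0) right/bottom  bias=-1
  edge (2, 4)→(2, 2): d=(0,-2) top-left  bias=+0
  edge (2, 2)→(18, 4): d=(16,2) right/bottom  bias=-1
    (1,1)@(3, 3): e=[16,2,14] → █
    (2,1)@(5, 3): e=[16,6,10] → █
    (3,1)@(7, 3): e=[16,10,6] → █
    (4,1)@(9, 3): e=[16,14,2] → █
    (5,1)@(11, 3): e=[16,18,-2] → ·
    (1,2)@(3, 5): e=[-16,2,46] → ·
    (2,2)@(5, 5): e=[-16,6,42] → ·
    (3,2)@(7, 5): e=[-16,10,38] → ·
    (4,2)@(9, 5): e=[-16,14,34] → ·
  covered (4 px):
    · · · · · · · · ·
    · █ █ █ █ · · · ·
    · · · · · · · · ·
    · · · · · · · · ·
    · · · · · · · · ·

Answer: [[1,1],[2,1],[3,1],[4,1]]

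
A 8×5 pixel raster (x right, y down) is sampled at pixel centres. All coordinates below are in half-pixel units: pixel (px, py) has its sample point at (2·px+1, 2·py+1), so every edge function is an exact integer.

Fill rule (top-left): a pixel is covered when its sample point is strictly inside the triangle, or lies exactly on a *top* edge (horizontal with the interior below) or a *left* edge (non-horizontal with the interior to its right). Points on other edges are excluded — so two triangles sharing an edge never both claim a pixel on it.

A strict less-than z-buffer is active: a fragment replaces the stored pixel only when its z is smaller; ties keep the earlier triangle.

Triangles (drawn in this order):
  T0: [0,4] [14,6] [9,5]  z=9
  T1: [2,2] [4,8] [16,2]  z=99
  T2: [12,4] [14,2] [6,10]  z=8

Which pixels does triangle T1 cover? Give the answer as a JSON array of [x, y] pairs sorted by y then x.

T0:
  2·area = 4  (B↔C swapped to make it positive)
  edge (0, 4)→(9, 5): d=(9,1) right/bottom  bias=-1
  edge (9, 5)→(14, 6): d=(5,1) right/bottom  bias=-1
  edge (14, 6)→(0, 4): d=(-14,-2) top-left  bias=+0
    (3,2)@(7, 5): e=[2,2,0] → █  [on edge]
    (4,2)@(9, 5): e=[0,0,4] → ·  [on edge]
    (3,3)@(7, 7): e=[20,12,-28] → ·
  covered (1 px):
    · · · · · · · ·
    · · · · · · · ·
    · · · █ · · · ·
    · · · · · · · ·
    · · · · · · · ·
T1:
  2·area = 84  (B↔C swapped to make it positive)
  edge (2, 2)→(16, 2): d=(14,0) top-left  bias=+0
  edge (16, 2)→(4, 8): d=(-12,6) right/bottom  bias=-1
  edge (4, 8)→(2, 2): d=(-2,-6) top-left  bias=+0
    (1,1)@(3, 3): e=[14,66,4] → █
    (2,1)@(5, 3): e=[14,54,16] → █
    (3,1)@(7, 3): e=[14,42,28] → █
    (4,1)@(9, 3): e=[14,30,40] → █
    (5,1)@(11, 3): e=[14,18,52] → █
    (6,1)@(13, 3): e=[14,6,64] → █
    (7,1)@(15, 3): e=[14,-6,76] → ·
    (1,2)@(3, 5): e=[42,42,0] → █  [on edge]
    (5,2)@(11, 5): e=[42,-6,48] → ·
    (6,2)@(13, 5): e=[42,-18,60] → ·
    (1,3)@(3, 7): e=[70,18,-4] → ·
    (2,3)@(5, 7): e=[70,6,8] → █
  covered (11 px):
    · · · · · · · ·
    · █ █ █ █ █ █ ·
    · █ █ █ █ · · ·
    · · █ · · · · ·
    · · · · · · · ·
T2:
  degenerate (2·area = 0) — covers nothing

Result: [[1,1],[2,1],[3,1],[4,1],[5,1],[6,1],[1,2],[2,2],[3,2],[4,2],[2,3]]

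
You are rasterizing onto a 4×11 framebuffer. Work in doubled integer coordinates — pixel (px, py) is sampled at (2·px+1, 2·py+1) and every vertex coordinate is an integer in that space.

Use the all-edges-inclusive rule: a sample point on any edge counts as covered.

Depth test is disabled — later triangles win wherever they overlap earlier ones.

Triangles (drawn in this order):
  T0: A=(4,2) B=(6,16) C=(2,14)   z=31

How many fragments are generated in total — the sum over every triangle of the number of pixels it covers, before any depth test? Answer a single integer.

T0:
  2·area = 52
  edge (4, 2)→(6, 16): d=(2,14) inclusive
  edge (6, 16)→(2, 14): d=(-4,-2) inclusive
  edge (2, 14)→(4, 2): d=(2,-12) inclusive
    (1,4)@(3, 9): e=[28,22,2] → #
    (2,4)@(5, 9): e=[0,26,26] → #  [on edge]
    (3,4)@(7, 9): e=[-28,30,50] → ·
    (1,5)@(3, 11): e=[32,14,6] → #
    (3,5)@(7, 11): e=[-24,22,54] → ·
    (1,6)@(3, 13): e=[36,6,10] → #
    (3,6)@(7, 13): e=[-20,14,58] → ·
    (1,7)@(3, 15): e=[40,-2,14] → ·
    (2,7)@(5, 15): e=[12,2,38] → #
    (3,7)@(7, 15): e=[-16,6,62] → ·
    (2,8)@(5, 17): e=[16,-6,42] → ·
  covered (7 px):
    · · · ·
    · · · ·
    · · · ·
    · · · ·
    · # # ·
    · # # ·
    · # # ·
    · · # ·
    · · · ·
    · · · ·
    · · · ·

Answer: 7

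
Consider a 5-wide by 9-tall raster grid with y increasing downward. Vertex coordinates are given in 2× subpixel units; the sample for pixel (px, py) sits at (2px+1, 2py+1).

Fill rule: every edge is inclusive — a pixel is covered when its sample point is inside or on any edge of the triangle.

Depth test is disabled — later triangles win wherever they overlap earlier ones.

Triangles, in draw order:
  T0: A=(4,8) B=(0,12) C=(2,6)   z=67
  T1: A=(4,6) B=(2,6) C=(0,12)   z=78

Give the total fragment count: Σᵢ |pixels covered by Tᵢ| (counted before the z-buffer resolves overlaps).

T0:
  2·area = 16
  edge (4, 8)→(0, 12): d=(-4,4) inclusive
  edge (0, 12)→(2, 6): d=(2,-6) inclusive
  edge (2, 6)→(4, 8): d=(2,2) inclusive
    (1,1)@(3, 3): e=[24,0,-8] → .  [on edge]
    (4,1)@(9, 3): e=[0,36,-20] → .  [on edge]
    (0,2)@(1, 5): e=[24,-8,0] → .  [on edge]
    (3,2)@(7, 5): e=[0,28,-12] → .  [on edge]
    (1,3)@(3, 7): e=[8,8,0] → X  [on edge]
    (2,3)@(5, 7): e=[0,20,-4] → .  [on edge]
    (0,4)@(1, 9): e=[8,0,8] → X  [on edge]
    (1,4)@(3, 9): e=[0,12,4] → X  [on edge]
    (2,4)@(5, 9): e=[-8,24,0] → .  [on edge]
    (0,5)@(1, 11): e=[0,4,12] → X  [on edge]
    (1,5)@(3, 11): e=[-8,16,8] → .
    (3,5)@(7, 11): e=[-24,40,0] → .  [on edge]
    (4,6)@(9, 13): e=[-40,56,0] → .  [on edge]
  covered (4 px):
    . . . . .
    . . . . .
    . . . . .
    . X . . .
    X X . . .
    X . . . .
    . . . . .
    . . . . .
    . . . . .
T1:
  2·area = 12  (B↔C swapped to make it positive)
  edge (4, 6)→(0, 12): d=(-4,6) inclusive
  edge (0, 12)→(2, 6): d=(2,-6) inclusive
  edge (2, 6)→(4, 6): d=(2,0) inclusive
    (1,1)@(3, 3): e=[18,0,-6] → .  [on edge]
    (1,3)@(3, 7): e=[2,8,2] → X
    (2,3)@(5, 7): e=[-10,20,2] → .
    (0,4)@(1, 9): e=[6,0,6] → X  [on edge]
    (1,4)@(3, 9): e=[-6,12,6] → .
    (0,5)@(1, 11): e=[-2,4,10] → .
  covered (2 px):
    . . . . .
    . . . . .
    . . . . .
    . X . . .
    X . . . .
    . . . . .
    . . . . .
    . . . . .
    . . . . .

Final: 6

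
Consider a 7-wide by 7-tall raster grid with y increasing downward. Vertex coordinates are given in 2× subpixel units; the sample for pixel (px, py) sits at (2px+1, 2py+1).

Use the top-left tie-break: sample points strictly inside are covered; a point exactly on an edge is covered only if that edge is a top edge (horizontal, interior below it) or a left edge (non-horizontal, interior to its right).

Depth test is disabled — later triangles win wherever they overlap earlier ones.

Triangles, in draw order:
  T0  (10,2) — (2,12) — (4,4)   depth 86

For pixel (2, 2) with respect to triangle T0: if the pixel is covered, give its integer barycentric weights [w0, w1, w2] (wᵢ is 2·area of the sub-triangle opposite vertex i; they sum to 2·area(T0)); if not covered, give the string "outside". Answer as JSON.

T0:
  2·area = 44
  edge (10, 2)→(2, 12): d=(-8,10) right/bottom  bias=-1
  edge (2, 12)→(4, 4): d=(2,-8) top-left  bias=+0
  edge (4, 4)→(10, 2): d=(6,-2) top-left  bias=+0
    (6,0)@(13, 1): e=[-22,66,0] → ·  [on edge]
    (3,1)@(7, 3): e=[22,22,0] → #  [on edge]
    (4,1)@(9, 3): e=[2,38,4] → #
    (5,1)@(11, 3): e=[-18,54,8] → ·
    (0,2)@(1, 5): e=[66,-22,0] → ·  [on edge]
    (2,2)@(5, 5): e=[26,10,8] → #
    (4,2)@(9, 5): e=[-14,42,16] → ·
    (2,3)@(5, 7): e=[10,14,20] → #
    (3,3)@(7, 7): e=[-10,30,24] → ·
    (1,4)@(3, 9): e=[14,2,28] → #
    (2,4)@(5, 9): e=[-6,18,32] → ·
    (1,5)@(3, 11): e=[-2,6,40] → ·
  covered (6 px):
    · · · · · · ·
    · · · # # · ·
    · · # # · · ·
    · · # · · · ·
    · # · · · · ·
    · · · · · · ·
    · · · · · · ·

Final: [10,8,26]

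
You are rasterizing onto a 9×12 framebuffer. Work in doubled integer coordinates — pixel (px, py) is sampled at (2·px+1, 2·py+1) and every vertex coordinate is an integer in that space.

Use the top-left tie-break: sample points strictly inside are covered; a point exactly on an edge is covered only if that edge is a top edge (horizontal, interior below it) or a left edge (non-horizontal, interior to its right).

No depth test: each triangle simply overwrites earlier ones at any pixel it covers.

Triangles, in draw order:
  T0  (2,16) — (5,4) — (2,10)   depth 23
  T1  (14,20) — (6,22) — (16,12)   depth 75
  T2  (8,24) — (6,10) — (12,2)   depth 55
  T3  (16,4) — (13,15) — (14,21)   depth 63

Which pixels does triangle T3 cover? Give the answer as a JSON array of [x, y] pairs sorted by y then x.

T0:
  2·area = 18  (B↔C swapped to make it positive)
  edge (2, 16)→(2, 10): d=(0,-6) top-left  bias=+0
  edge (2, 10)→(5, 4): d=(3,-6) top-left  bias=+0
  edge (5, 4)→(2, 16): d=(-3,12) right/bottom  bias=-1
    (1,4)@(3, 9): e=[6,3,9] → █
    (2,4)@(5, 9): e=[18,15,-15] → ·
    (1,5)@(3, 11): e=[6,9,3] → █
    (2,5)@(5, 11): e=[18,21,-21] → ·
    (1,6)@(3, 13): e=[6,15,-3] → ·
  covered (2 px):
    · · · · · · · · ·
    · · · · · · · · ·
    · · · · · · · · ·
    · · · · · · · · ·
    · █ · · · · · · ·
    · █ · · · · · · ·
    · · · · · · · · ·
    · · · · · · · · ·
    · · · · · · · · ·
    · · · · · · · · ·
    · · · · · · · · ·
    · · · · · · · · ·
T1:
  2·area = 60
  edge (14, 20)→(6, 22): d=(-8,2) right/bottom  bias=-1
  edge (6, 22)→(16, 12): d=(10,-10) top-left  bias=+0
  edge (16, 12)→(14, 20): d=(-2,8) right/bottom  bias=-1
    (8,5)@(17, 11): e=[66,0,-6] → ·  [on edge]
    (7,6)@(15, 13): e=[54,0,6] → █  [on edge]
    (8,6)@(17, 13): e=[50,20,-10] → ·
    (6,7)@(13, 15): e=[42,0,18] → █  [on edge]
    (8,7)@(17, 15): e=[34,40,-14] → ·
    (5,8)@(11, 17): e=[30,0,30] → █  [on edge]
    (7,8)@(15, 17): e=[22,40,-2] → ·
    (4,9)@(9, 19): e=[18,0,42] → █  [on edge]
    (7,9)@(15, 19): e=[6,60,-6] → ·
    (3,10)@(7, 21): e=[6,0,54] → █  [on edge]
    (5,10)@(11, 21): e=[-2,40,22] → ·
    (6,10)@(13, 21): e=[-6,60,6] → ·
    (2,11)@(5, 23): e=[-6,0,66] → ·  [on edge]
  covered (10 px):
    · · · · · · · · ·
    · · · · · · · · ·
    · · · · · · · · ·
    · · · · · · · · ·
    · · · · · · · · ·
    · · · · · · · · ·
    · · · · · · · █ ·
    · · · · · · █ █ ·
    · · · · · █ █ · ·
    · · · · █ █ █ · ·
    · · · █ █ · · · ·
    · · · · · · · · ·
T2:
  2·area = 100
  edge (8, 24)→(6, 10): d=(-2,-14) top-left  bias=+0
  edge (6, 10)→(12, 2): d=(6,-8) top-left  bias=+0
  edge (12, 2)→(8, 24): d=(-4,22) right/bottom  bias=-1
    (2,1)@(5, 3): e=[0,-50,150] → ·  [on edge]
    (5,2)@(11, 5): e=[80,10,10] → █
    (6,2)@(13, 5): e=[108,26,-34] → ·
    (4,3)@(9, 7): e=[48,6,46] → █
    (6,3)@(13, 7): e=[104,38,-42] → ·
    (3,4)@(7, 9): e=[16,2,82] → █
    (5,4)@(11, 9): e=[72,34,-6] → ·
    (3,5)@(7, 11): e=[12,14,74] → █
    (5,5)@(11, 11): e=[68,46,-14] → ·
    (3,6)@(7, 13): e=[8,26,66] → █
    (5,6)@(11, 13): e=[64,58,-22] → ·
    (3,7)@(7, 15): e=[4,38,58] → █
    (3,8)@(7, 17): e=[0,50,50] → █  [on edge]
  covered (13 px):
    · · · · · · · · ·
    · · · · · · · · ·
    · · · · · █ · · ·
    · · · · █ █ · · ·
    · · · █ █ · · · ·
    · · · █ █ · · · ·
    · · · █ █ · · · ·
    · · · █ █ · · · ·
    · · · █ █ · · · ·
    · · · · · · · · ·
    · · · · · · · · ·
    · · · · · · · · ·
T3:
  2·area = 29  (B↔C swapped to make it positive)
  edge (16, 4)→(14, 21): d=(-2,17) right/bottom  bias=-1
  edge (14, 21)→(13, 15): d=(-1,-6) top-left  bias=+0
  edge (13, 15)→(16, 4): d=(3,-11) top-left  bias=+0
    (5,1)@(11, 3): e=[87,0,-58] → ·  [on edge]
    (7,4)@(15, 9): e=[7,18,4] → █
    (8,4)@(17, 9): e=[-27,30,26] → ·
    (7,5)@(15, 11): e=[3,16,10] → █
    (8,5)@(17, 11): e=[-31,28,32] → ·
    (7,6)@(15, 13): e=[-1,14,16] → ·
    (6,7)@(13, 15): e=[29,0,0] → █  [on edge]
    (7,7)@(15, 15): e=[-5,12,22] → ·
    (6,8)@(13, 17): e=[25,-2,6] → ·
  covered (3 px):
    · · · · · · · · ·
    · · · · · · · · ·
    · · · · · · · · ·
    · · · · · · · · ·
    · · · · · · · █ ·
    · · · · · · · █ ·
    · · · · · · · · ·
    · · · · · · █ · ·
    · · · · · · · · ·
    · · · · · · · · ·
    · · · · · · · · ·
    · · · · · · · · ·

Result: [[7,4],[7,5],[6,7]]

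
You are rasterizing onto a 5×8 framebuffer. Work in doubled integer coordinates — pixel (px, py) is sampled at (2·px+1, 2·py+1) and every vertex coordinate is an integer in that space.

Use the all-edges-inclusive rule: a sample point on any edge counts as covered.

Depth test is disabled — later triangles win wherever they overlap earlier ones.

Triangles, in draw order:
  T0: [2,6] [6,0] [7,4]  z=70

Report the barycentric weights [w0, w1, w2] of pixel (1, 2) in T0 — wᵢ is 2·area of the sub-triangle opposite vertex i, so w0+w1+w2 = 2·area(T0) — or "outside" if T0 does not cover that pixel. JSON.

T0:
  2·area = 22
  edge (2, 6)→(6, 0): d=(4,-6) inclusive
  edge (6, 0)→(7, 4): d=(1,4) inclusive
  edge (7, 4)→(2, 6): d=(-5,2) inclusive
    (2,1)@(5, 3): e=[6,7,9] → #
    (3,1)@(7, 3): e=[18,-1,5] → ·
    (1,2)@(3, 5): e=[2,17,3] → #
    (2,2)@(5, 5): e=[14,9,-1] → ·
    (1,3)@(3, 7): e=[10,19,-7] → ·
  covered (2 px):
    · · · · ·
    · · # · ·
    · # · · ·
    · · · · ·
    · · · · ·
    · · · · ·
    · · · · ·
    · · · · ·

Answer: [17,3,2]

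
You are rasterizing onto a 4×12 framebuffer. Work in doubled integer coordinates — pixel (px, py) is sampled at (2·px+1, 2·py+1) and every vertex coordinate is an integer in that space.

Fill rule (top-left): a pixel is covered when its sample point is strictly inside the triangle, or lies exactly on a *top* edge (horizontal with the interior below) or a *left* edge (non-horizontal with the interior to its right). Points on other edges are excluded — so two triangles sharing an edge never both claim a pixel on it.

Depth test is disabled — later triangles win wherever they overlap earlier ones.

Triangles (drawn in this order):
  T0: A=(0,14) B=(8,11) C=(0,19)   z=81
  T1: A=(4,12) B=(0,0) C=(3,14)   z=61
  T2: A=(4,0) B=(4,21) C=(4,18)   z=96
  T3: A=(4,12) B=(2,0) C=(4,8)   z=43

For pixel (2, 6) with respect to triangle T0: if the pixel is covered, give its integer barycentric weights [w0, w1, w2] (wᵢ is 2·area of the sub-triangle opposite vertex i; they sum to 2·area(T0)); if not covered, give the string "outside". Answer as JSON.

T0:
  2·area = 40
  edge (0, 14)→(8, 11): d=(8,-3) top-left  bias=+0
  edge (8, 11)→(0, 19): d=(-8,8) right/bottom  bias=-1
  edge (0, 19)→(0, 14): d=(0,-5) top-left  bias=+0
    (1,6)@(3, 13): e=[1,24,15] → #
    (2,6)@(5, 13): e=[7,8,25] → #
    (3,6)@(7, 13): e=[13,-8,35] → ·
    (0,7)@(1, 15): e=[11,24,5] → #
    (2,7)@(5, 15): e=[23,-8,25] → ·
    (0,8)@(1, 17): e=[27,8,5] → #
    (1,8)@(3, 17): e=[33,-8,15] → ·
    (0,9)@(1, 19): e=[43,-8,5] → ·
  covered (5 px):
    · · · ·
    · · · ·
    · · · ·
    · · · ·
    · · · ·
    · · · ·
    · # # ·
    # # · ·
    # · · ·
    · · · ·
    · · · ·
    · · · ·
T1:
  2·area = 20  (B↔C swapped to make it positive)
  edge (4, 12)→(3, 14): d=(-1,2) right/bottom  bias=-1
  edge (3, 14)→(0, 0): d=(-3,-14) top-left  bias=+0
  edge (0, 0)→(4, 12): d=(4,12) right/bottom  bias=-1
    (0,1)@(1, 3): e=[15,5,0] → ·  [on edge]
    (1,4)@(3, 9): e=[5,15,0] → ·  [on edge]
    (1,5)@(3, 11): e=[3,9,8] → #
    (2,5)@(5, 11): e=[-1,37,-16] → ·
    (1,6)@(3, 13): e=[1,3,16] → #
    (2,6)@(5, 13): e=[-3,31,-8] → ·
    (1,7)@(3, 15): e=[-1,-3,24] → ·
    (2,7)@(5, 15): e=[-5,25,0] → ·  [on edge]
    (3,10)@(7, 21): e=[-15,35,0] → ·  [on edge]
  covered (2 px):
    · · · ·
    · · · ·
    · · · ·
    · · · ·
    · · · ·
    · # · ·
    · # · ·
    · · · ·
    · · · ·
    · · · ·
    · · · ·
    · · · ·
T2:
  degenerate (2·area = 0) — covers nothing
T3:
  2·area = 8
  edge (4, 12)→(2, 0): d=(-2,-12) top-left  bias=+0
  edge (2, 0)→(4, 8): d=(2,8) right/bottom  bias=-1
  edge (4, 8)→(4, 12): d=(0,4) right/bottom  bias=-1
    (1,2)@(3, 5): e=[2,2,4] → #
    (2,2)@(5, 5): e=[26,-14,-4] → ·
    (1,3)@(3, 7): e=[-2,6,4] → ·
  covered (1 px):
    · · · ·
    · · · ·
    · # · ·
    · · · ·
    · · · ·
    · · · ·
    · · · ·
    · · · ·
    · · · ·
    · · · ·
    · · · ·
    · · · ·

Result: [8,25,7]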